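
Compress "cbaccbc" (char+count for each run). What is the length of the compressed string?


Input: cbaccbc
Runs:
  'c' x 1 => "c1"
  'b' x 1 => "b1"
  'a' x 1 => "a1"
  'c' x 2 => "c2"
  'b' x 1 => "b1"
  'c' x 1 => "c1"
Compressed: "c1b1a1c2b1c1"
Compressed length: 12

12


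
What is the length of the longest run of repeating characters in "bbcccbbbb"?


Input: "bbcccbbbb"
Scanning for longest run:
  Position 1 ('b'): continues run of 'b', length=2
  Position 2 ('c'): new char, reset run to 1
  Position 3 ('c'): continues run of 'c', length=2
  Position 4 ('c'): continues run of 'c', length=3
  Position 5 ('b'): new char, reset run to 1
  Position 6 ('b'): continues run of 'b', length=2
  Position 7 ('b'): continues run of 'b', length=3
  Position 8 ('b'): continues run of 'b', length=4
Longest run: 'b' with length 4

4


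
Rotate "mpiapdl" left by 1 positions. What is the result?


Input: "mpiapdl", rotate left by 1
First 1 characters: "m"
Remaining characters: "piapdl"
Concatenate remaining + first: "piapdl" + "m" = "piapdlm"

piapdlm


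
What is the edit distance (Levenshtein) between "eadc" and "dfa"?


Computing edit distance: "eadc" -> "dfa"
DP table:
           d    f    a
      0    1    2    3
  e   1    1    2    3
  a   2    2    2    2
  d   3    2    3    3
  c   4    3    3    4
Edit distance = dp[4][3] = 4

4


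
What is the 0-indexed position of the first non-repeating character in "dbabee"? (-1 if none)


Input: dbabee
Character frequencies:
  'a': 1
  'b': 2
  'd': 1
  'e': 2
Scanning left to right for freq == 1:
  Position 0 ('d'): unique! => answer = 0

0


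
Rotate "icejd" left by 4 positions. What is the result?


Input: "icejd", rotate left by 4
First 4 characters: "icej"
Remaining characters: "d"
Concatenate remaining + first: "d" + "icej" = "dicej"

dicej


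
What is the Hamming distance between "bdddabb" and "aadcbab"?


Comparing "bdddabb" and "aadcbab" position by position:
  Position 0: 'b' vs 'a' => differ
  Position 1: 'd' vs 'a' => differ
  Position 2: 'd' vs 'd' => same
  Position 3: 'd' vs 'c' => differ
  Position 4: 'a' vs 'b' => differ
  Position 5: 'b' vs 'a' => differ
  Position 6: 'b' vs 'b' => same
Total differences (Hamming distance): 5

5


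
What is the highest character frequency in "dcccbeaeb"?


Input: dcccbeaeb
Character counts:
  'a': 1
  'b': 2
  'c': 3
  'd': 1
  'e': 2
Maximum frequency: 3

3


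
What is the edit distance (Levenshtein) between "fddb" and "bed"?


Computing edit distance: "fddb" -> "bed"
DP table:
           b    e    d
      0    1    2    3
  f   1    1    2    3
  d   2    2    2    2
  d   3    3    3    2
  b   4    3    4    3
Edit distance = dp[4][3] = 3

3


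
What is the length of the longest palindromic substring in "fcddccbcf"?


Input: "fcddccbcf"
Checking substrings for palindromes:
  [1:5] "cddc" (len 4) => palindrome
  [5:8] "cbc" (len 3) => palindrome
  [2:4] "dd" (len 2) => palindrome
  [4:6] "cc" (len 2) => palindrome
Longest palindromic substring: "cddc" with length 4

4


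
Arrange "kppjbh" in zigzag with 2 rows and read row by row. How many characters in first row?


Zigzag "kppjbh" into 2 rows:
Placing characters:
  'k' => row 0
  'p' => row 1
  'p' => row 0
  'j' => row 1
  'b' => row 0
  'h' => row 1
Rows:
  Row 0: "kpb"
  Row 1: "pjh"
First row length: 3

3


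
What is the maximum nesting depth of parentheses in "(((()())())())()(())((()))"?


Input: "(((()())())())()(())((()))"
Tracking depth:
  Position 0 '(': depth becomes 1
  Position 1 '(': depth becomes 2
  Position 2 '(': depth becomes 3
  Position 3 '(': depth becomes 4
  Position 4 ')': depth becomes 3
  Position 5 '(': depth becomes 4
  Position 6 ')': depth becomes 3
  Position 7 ')': depth becomes 2
  Position 8 '(': depth becomes 3
  Position 9 ')': depth becomes 2
  Position 10 ')': depth becomes 1
  Position 11 '(': depth becomes 2
  Position 12 ')': depth becomes 1
  Position 13 ')': depth becomes 0
  Position 14 '(': depth becomes 1
  Position 15 ')': depth becomes 0
  Position 16 '(': depth becomes 1
  Position 17 '(': depth becomes 2
  Position 18 ')': depth becomes 1
  Position 19 ')': depth becomes 0
  Position 20 '(': depth becomes 1
  Position 21 '(': depth becomes 2
  Position 22 '(': depth becomes 3
  Position 23 ')': depth becomes 2
  Position 24 ')': depth becomes 1
  Position 25 ')': depth becomes 0
Maximum depth reached: 4

4


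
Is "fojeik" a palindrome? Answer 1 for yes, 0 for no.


Input: fojeik
Reversed: kiejof
  Compare pos 0 ('f') with pos 5 ('k'): MISMATCH
  Compare pos 1 ('o') with pos 4 ('i'): MISMATCH
  Compare pos 2 ('j') with pos 3 ('e'): MISMATCH
Result: not a palindrome

0


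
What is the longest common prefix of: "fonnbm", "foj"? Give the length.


Words: fonnbm, foj
  Position 0: all 'f' => match
  Position 1: all 'o' => match
  Position 2: ('n', 'j') => mismatch, stop
LCP = "fo" (length 2)

2


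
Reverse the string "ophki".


Input: ophki
Reading characters right to left:
  Position 4: 'i'
  Position 3: 'k'
  Position 2: 'h'
  Position 1: 'p'
  Position 0: 'o'
Reversed: ikhpo

ikhpo


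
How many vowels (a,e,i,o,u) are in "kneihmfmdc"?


Input: kneihmfmdc
Checking each character:
  'k' at position 0: consonant
  'n' at position 1: consonant
  'e' at position 2: vowel (running total: 1)
  'i' at position 3: vowel (running total: 2)
  'h' at position 4: consonant
  'm' at position 5: consonant
  'f' at position 6: consonant
  'm' at position 7: consonant
  'd' at position 8: consonant
  'c' at position 9: consonant
Total vowels: 2

2


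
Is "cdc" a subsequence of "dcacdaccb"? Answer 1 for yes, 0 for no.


Check if "cdc" is a subsequence of "dcacdaccb"
Greedy scan:
  Position 0 ('d'): no match needed
  Position 1 ('c'): matches sub[0] = 'c'
  Position 2 ('a'): no match needed
  Position 3 ('c'): no match needed
  Position 4 ('d'): matches sub[1] = 'd'
  Position 5 ('a'): no match needed
  Position 6 ('c'): matches sub[2] = 'c'
  Position 7 ('c'): no match needed
  Position 8 ('b'): no match needed
All 3 characters matched => is a subsequence

1


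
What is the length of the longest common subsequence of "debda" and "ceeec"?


LCS of "debda" and "ceeec"
DP table:
           c    e    e    e    c
      0    0    0    0    0    0
  d   0    0    0    0    0    0
  e   0    0    1    1    1    1
  b   0    0    1    1    1    1
  d   0    0    1    1    1    1
  a   0    0    1    1    1    1
LCS length = dp[5][5] = 1

1


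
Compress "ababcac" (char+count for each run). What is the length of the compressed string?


Input: ababcac
Runs:
  'a' x 1 => "a1"
  'b' x 1 => "b1"
  'a' x 1 => "a1"
  'b' x 1 => "b1"
  'c' x 1 => "c1"
  'a' x 1 => "a1"
  'c' x 1 => "c1"
Compressed: "a1b1a1b1c1a1c1"
Compressed length: 14

14


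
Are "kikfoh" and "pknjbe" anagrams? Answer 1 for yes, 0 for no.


Strings: "kikfoh", "pknjbe"
Sorted first:  fhikko
Sorted second: bejknp
Differ at position 0: 'f' vs 'b' => not anagrams

0


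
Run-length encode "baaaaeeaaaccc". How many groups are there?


Input: baaaaeeaaaccc
Scanning for consecutive runs:
  Group 1: 'b' x 1 (positions 0-0)
  Group 2: 'a' x 4 (positions 1-4)
  Group 3: 'e' x 2 (positions 5-6)
  Group 4: 'a' x 3 (positions 7-9)
  Group 5: 'c' x 3 (positions 10-12)
Total groups: 5

5


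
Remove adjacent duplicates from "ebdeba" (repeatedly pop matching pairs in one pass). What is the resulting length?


Input: ebdeba
Stack-based adjacent duplicate removal:
  Read 'e': push. Stack: e
  Read 'b': push. Stack: eb
  Read 'd': push. Stack: ebd
  Read 'e': push. Stack: ebde
  Read 'b': push. Stack: ebdeb
  Read 'a': push. Stack: ebdeba
Final stack: "ebdeba" (length 6)

6


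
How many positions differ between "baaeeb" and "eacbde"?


Comparing "baaeeb" and "eacbde" position by position:
  Position 0: 'b' vs 'e' => DIFFER
  Position 1: 'a' vs 'a' => same
  Position 2: 'a' vs 'c' => DIFFER
  Position 3: 'e' vs 'b' => DIFFER
  Position 4: 'e' vs 'd' => DIFFER
  Position 5: 'b' vs 'e' => DIFFER
Positions that differ: 5

5


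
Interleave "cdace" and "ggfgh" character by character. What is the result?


Interleaving "cdace" and "ggfgh":
  Position 0: 'c' from first, 'g' from second => "cg"
  Position 1: 'd' from first, 'g' from second => "dg"
  Position 2: 'a' from first, 'f' from second => "af"
  Position 3: 'c' from first, 'g' from second => "cg"
  Position 4: 'e' from first, 'h' from second => "eh"
Result: cgdgafcgeh

cgdgafcgeh


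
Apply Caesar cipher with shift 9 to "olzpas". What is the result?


Caesar cipher: shift "olzpas" by 9
  'o' (pos 14) + 9 = pos 23 = 'x'
  'l' (pos 11) + 9 = pos 20 = 'u'
  'z' (pos 25) + 9 = pos 8 = 'i'
  'p' (pos 15) + 9 = pos 24 = 'y'
  'a' (pos 0) + 9 = pos 9 = 'j'
  's' (pos 18) + 9 = pos 1 = 'b'
Result: xuiyjb

xuiyjb


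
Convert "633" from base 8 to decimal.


Input: "633" in base 8
Positional expansion:
  Digit '6' (value 6) x 8^2 = 384
  Digit '3' (value 3) x 8^1 = 24
  Digit '3' (value 3) x 8^0 = 3
Sum = 411

411


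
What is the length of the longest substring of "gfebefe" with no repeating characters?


Input: "gfebefe"
Sliding window (track last position of each char):
  Position 0 ('g'): window [0,0] length 1 -- new best
  Position 1 ('f'): window [0,1] length 2 -- new best
  Position 2 ('e'): window [0,2] length 3 -- new best
  Position 3 ('b'): window [0,3] length 4 -- new best
  Position 4 ('e'): repeat (last at 2), move window start to 3
  Position 4 ('e'): window [3,4] length 2
  Position 5 ('f'): window [3,5] length 3
  Position 6 ('e'): repeat (last at 4), move window start to 5
  Position 6 ('e'): window [5,6] length 2
Longest substring with no repeats: "gfeb" with length 4

4


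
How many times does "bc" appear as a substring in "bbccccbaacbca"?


Searching for "bc" in "bbccccbaacbca"
Scanning each position:
  Position 0: "bb" => no
  Position 1: "bc" => MATCH
  Position 2: "cc" => no
  Position 3: "cc" => no
  Position 4: "cc" => no
  Position 5: "cb" => no
  Position 6: "ba" => no
  Position 7: "aa" => no
  Position 8: "ac" => no
  Position 9: "cb" => no
  Position 10: "bc" => MATCH
  Position 11: "ca" => no
Total occurrences: 2

2


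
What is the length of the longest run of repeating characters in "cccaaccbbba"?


Input: "cccaaccbbba"
Scanning for longest run:
  Position 1 ('c'): continues run of 'c', length=2
  Position 2 ('c'): continues run of 'c', length=3
  Position 3 ('a'): new char, reset run to 1
  Position 4 ('a'): continues run of 'a', length=2
  Position 5 ('c'): new char, reset run to 1
  Position 6 ('c'): continues run of 'c', length=2
  Position 7 ('b'): new char, reset run to 1
  Position 8 ('b'): continues run of 'b', length=2
  Position 9 ('b'): continues run of 'b', length=3
  Position 10 ('a'): new char, reset run to 1
Longest run: 'c' with length 3

3


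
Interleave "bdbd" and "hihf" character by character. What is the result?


Interleaving "bdbd" and "hihf":
  Position 0: 'b' from first, 'h' from second => "bh"
  Position 1: 'd' from first, 'i' from second => "di"
  Position 2: 'b' from first, 'h' from second => "bh"
  Position 3: 'd' from first, 'f' from second => "df"
Result: bhdibhdf

bhdibhdf


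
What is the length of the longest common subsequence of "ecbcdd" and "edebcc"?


LCS of "ecbcdd" and "edebcc"
DP table:
           e    d    e    b    c    c
      0    0    0    0    0    0    0
  e   0    1    1    1    1    1    1
  c   0    1    1    1    1    2    2
  b   0    1    1    1    2    2    2
  c   0    1    1    1    2    3    3
  d   0    1    2    2    2    3    3
  d   0    1    2    2    2    3    3
LCS length = dp[6][6] = 3

3


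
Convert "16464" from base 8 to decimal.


Input: "16464" in base 8
Positional expansion:
  Digit '1' (value 1) x 8^4 = 4096
  Digit '6' (value 6) x 8^3 = 3072
  Digit '4' (value 4) x 8^2 = 256
  Digit '6' (value 6) x 8^1 = 48
  Digit '4' (value 4) x 8^0 = 4
Sum = 7476

7476


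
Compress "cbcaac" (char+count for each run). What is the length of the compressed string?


Input: cbcaac
Runs:
  'c' x 1 => "c1"
  'b' x 1 => "b1"
  'c' x 1 => "c1"
  'a' x 2 => "a2"
  'c' x 1 => "c1"
Compressed: "c1b1c1a2c1"
Compressed length: 10

10


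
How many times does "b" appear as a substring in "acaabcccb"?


Searching for "b" in "acaabcccb"
Scanning each position:
  Position 0: "a" => no
  Position 1: "c" => no
  Position 2: "a" => no
  Position 3: "a" => no
  Position 4: "b" => MATCH
  Position 5: "c" => no
  Position 6: "c" => no
  Position 7: "c" => no
  Position 8: "b" => MATCH
Total occurrences: 2

2


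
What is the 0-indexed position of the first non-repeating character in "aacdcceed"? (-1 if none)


Input: aacdcceed
Character frequencies:
  'a': 2
  'c': 3
  'd': 2
  'e': 2
Scanning left to right for freq == 1:
  Position 0 ('a'): freq=2, skip
  Position 1 ('a'): freq=2, skip
  Position 2 ('c'): freq=3, skip
  Position 3 ('d'): freq=2, skip
  Position 4 ('c'): freq=3, skip
  Position 5 ('c'): freq=3, skip
  Position 6 ('e'): freq=2, skip
  Position 7 ('e'): freq=2, skip
  Position 8 ('d'): freq=2, skip
  No unique character found => answer = -1

-1


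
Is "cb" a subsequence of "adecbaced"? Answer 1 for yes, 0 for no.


Check if "cb" is a subsequence of "adecbaced"
Greedy scan:
  Position 0 ('a'): no match needed
  Position 1 ('d'): no match needed
  Position 2 ('e'): no match needed
  Position 3 ('c'): matches sub[0] = 'c'
  Position 4 ('b'): matches sub[1] = 'b'
  Position 5 ('a'): no match needed
  Position 6 ('c'): no match needed
  Position 7 ('e'): no match needed
  Position 8 ('d'): no match needed
All 2 characters matched => is a subsequence

1


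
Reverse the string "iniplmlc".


Input: iniplmlc
Reading characters right to left:
  Position 7: 'c'
  Position 6: 'l'
  Position 5: 'm'
  Position 4: 'l'
  Position 3: 'p'
  Position 2: 'i'
  Position 1: 'n'
  Position 0: 'i'
Reversed: clmlpini

clmlpini


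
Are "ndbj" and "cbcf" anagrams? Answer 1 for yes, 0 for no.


Strings: "ndbj", "cbcf"
Sorted first:  bdjn
Sorted second: bccf
Differ at position 1: 'd' vs 'c' => not anagrams

0


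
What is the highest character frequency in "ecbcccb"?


Input: ecbcccb
Character counts:
  'b': 2
  'c': 4
  'e': 1
Maximum frequency: 4

4


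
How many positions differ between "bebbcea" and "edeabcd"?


Comparing "bebbcea" and "edeabcd" position by position:
  Position 0: 'b' vs 'e' => DIFFER
  Position 1: 'e' vs 'd' => DIFFER
  Position 2: 'b' vs 'e' => DIFFER
  Position 3: 'b' vs 'a' => DIFFER
  Position 4: 'c' vs 'b' => DIFFER
  Position 5: 'e' vs 'c' => DIFFER
  Position 6: 'a' vs 'd' => DIFFER
Positions that differ: 7

7


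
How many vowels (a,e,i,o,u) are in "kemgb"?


Input: kemgb
Checking each character:
  'k' at position 0: consonant
  'e' at position 1: vowel (running total: 1)
  'm' at position 2: consonant
  'g' at position 3: consonant
  'b' at position 4: consonant
Total vowels: 1

1


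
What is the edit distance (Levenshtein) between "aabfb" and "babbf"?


Computing edit distance: "aabfb" -> "babbf"
DP table:
           b    a    b    b    f
      0    1    2    3    4    5
  a   1    1    1    2    3    4
  a   2    2    1    2    3    4
  b   3    2    2    1    2    3
  f   4    3    3    2    2    2
  b   5    4    4    3    2    3
Edit distance = dp[5][5] = 3

3


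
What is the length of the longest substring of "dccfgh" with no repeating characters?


Input: "dccfgh"
Sliding window (track last position of each char):
  Position 0 ('d'): window [0,0] length 1 -- new best
  Position 1 ('c'): window [0,1] length 2 -- new best
  Position 2 ('c'): repeat (last at 1), move window start to 2
  Position 2 ('c'): window [2,2] length 1
  Position 3 ('f'): window [2,3] length 2
  Position 4 ('g'): window [2,4] length 3 -- new best
  Position 5 ('h'): window [2,5] length 4 -- new best
Longest substring with no repeats: "cfgh" with length 4

4


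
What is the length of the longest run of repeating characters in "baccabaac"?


Input: "baccabaac"
Scanning for longest run:
  Position 1 ('a'): new char, reset run to 1
  Position 2 ('c'): new char, reset run to 1
  Position 3 ('c'): continues run of 'c', length=2
  Position 4 ('a'): new char, reset run to 1
  Position 5 ('b'): new char, reset run to 1
  Position 6 ('a'): new char, reset run to 1
  Position 7 ('a'): continues run of 'a', length=2
  Position 8 ('c'): new char, reset run to 1
Longest run: 'c' with length 2

2


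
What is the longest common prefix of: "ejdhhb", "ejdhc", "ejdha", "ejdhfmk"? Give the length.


Words: ejdhhb, ejdhc, ejdha, ejdhfmk
  Position 0: all 'e' => match
  Position 1: all 'j' => match
  Position 2: all 'd' => match
  Position 3: all 'h' => match
  Position 4: ('h', 'c', 'a', 'f') => mismatch, stop
LCP = "ejdh" (length 4)

4


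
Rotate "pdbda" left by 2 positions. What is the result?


Input: "pdbda", rotate left by 2
First 2 characters: "pd"
Remaining characters: "bda"
Concatenate remaining + first: "bda" + "pd" = "bdapd"

bdapd


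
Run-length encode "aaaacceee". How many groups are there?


Input: aaaacceee
Scanning for consecutive runs:
  Group 1: 'a' x 4 (positions 0-3)
  Group 2: 'c' x 2 (positions 4-5)
  Group 3: 'e' x 3 (positions 6-8)
Total groups: 3

3


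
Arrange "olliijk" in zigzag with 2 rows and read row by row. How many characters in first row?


Zigzag "olliijk" into 2 rows:
Placing characters:
  'o' => row 0
  'l' => row 1
  'l' => row 0
  'i' => row 1
  'i' => row 0
  'j' => row 1
  'k' => row 0
Rows:
  Row 0: "olik"
  Row 1: "lij"
First row length: 4

4


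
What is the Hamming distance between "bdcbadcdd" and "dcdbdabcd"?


Comparing "bdcbadcdd" and "dcdbdabcd" position by position:
  Position 0: 'b' vs 'd' => differ
  Position 1: 'd' vs 'c' => differ
  Position 2: 'c' vs 'd' => differ
  Position 3: 'b' vs 'b' => same
  Position 4: 'a' vs 'd' => differ
  Position 5: 'd' vs 'a' => differ
  Position 6: 'c' vs 'b' => differ
  Position 7: 'd' vs 'c' => differ
  Position 8: 'd' vs 'd' => same
Total differences (Hamming distance): 7

7


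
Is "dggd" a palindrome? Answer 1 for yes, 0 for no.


Input: dggd
Reversed: dggd
  Compare pos 0 ('d') with pos 3 ('d'): match
  Compare pos 1 ('g') with pos 2 ('g'): match
Result: palindrome

1


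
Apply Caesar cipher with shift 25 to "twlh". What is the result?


Caesar cipher: shift "twlh" by 25
  't' (pos 19) + 25 = pos 18 = 's'
  'w' (pos 22) + 25 = pos 21 = 'v'
  'l' (pos 11) + 25 = pos 10 = 'k'
  'h' (pos 7) + 25 = pos 6 = 'g'
Result: svkg

svkg


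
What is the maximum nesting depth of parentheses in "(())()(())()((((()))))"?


Input: "(())()(())()((((()))))"
Tracking depth:
  Position 0 '(': depth becomes 1
  Position 1 '(': depth becomes 2
  Position 2 ')': depth becomes 1
  Position 3 ')': depth becomes 0
  Position 4 '(': depth becomes 1
  Position 5 ')': depth becomes 0
  Position 6 '(': depth becomes 1
  Position 7 '(': depth becomes 2
  Position 8 ')': depth becomes 1
  Position 9 ')': depth becomes 0
  Position 10 '(': depth becomes 1
  Position 11 ')': depth becomes 0
  Position 12 '(': depth becomes 1
  Position 13 '(': depth becomes 2
  Position 14 '(': depth becomes 3
  Position 15 '(': depth becomes 4
  Position 16 '(': depth becomes 5
  Position 17 ')': depth becomes 4
  Position 18 ')': depth becomes 3
  Position 19 ')': depth becomes 2
  Position 20 ')': depth becomes 1
  Position 21 ')': depth becomes 0
Maximum depth reached: 5

5


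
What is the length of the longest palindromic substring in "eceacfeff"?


Input: "eceacfeff"
Checking substrings for palindromes:
  [0:3] "ece" (len 3) => palindrome
  [5:8] "fef" (len 3) => palindrome
  [7:9] "ff" (len 2) => palindrome
Longest palindromic substring: "ece" with length 3

3


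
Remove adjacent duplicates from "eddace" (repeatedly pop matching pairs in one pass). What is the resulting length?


Input: eddace
Stack-based adjacent duplicate removal:
  Read 'e': push. Stack: e
  Read 'd': push. Stack: ed
  Read 'd': matches stack top 'd' => pop. Stack: e
  Read 'a': push. Stack: ea
  Read 'c': push. Stack: eac
  Read 'e': push. Stack: eace
Final stack: "eace" (length 4)

4


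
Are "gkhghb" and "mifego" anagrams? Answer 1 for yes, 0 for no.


Strings: "gkhghb", "mifego"
Sorted first:  bgghhk
Sorted second: efgimo
Differ at position 0: 'b' vs 'e' => not anagrams

0


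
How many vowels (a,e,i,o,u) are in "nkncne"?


Input: nkncne
Checking each character:
  'n' at position 0: consonant
  'k' at position 1: consonant
  'n' at position 2: consonant
  'c' at position 3: consonant
  'n' at position 4: consonant
  'e' at position 5: vowel (running total: 1)
Total vowels: 1

1


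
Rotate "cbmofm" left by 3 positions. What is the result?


Input: "cbmofm", rotate left by 3
First 3 characters: "cbm"
Remaining characters: "ofm"
Concatenate remaining + first: "ofm" + "cbm" = "ofmcbm"

ofmcbm


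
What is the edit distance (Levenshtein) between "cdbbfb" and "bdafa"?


Computing edit distance: "cdbbfb" -> "bdafa"
DP table:
           b    d    a    f    a
      0    1    2    3    4    5
  c   1    1    2    3    4    5
  d   2    2    1    2    3    4
  b   3    2    2    2    3    4
  b   4    3    3    3    3    4
  f   5    4    4    4    3    4
  b   6    5    5    5    4    4
Edit distance = dp[6][5] = 4

4


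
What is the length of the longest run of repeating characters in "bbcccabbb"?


Input: "bbcccabbb"
Scanning for longest run:
  Position 1 ('b'): continues run of 'b', length=2
  Position 2 ('c'): new char, reset run to 1
  Position 3 ('c'): continues run of 'c', length=2
  Position 4 ('c'): continues run of 'c', length=3
  Position 5 ('a'): new char, reset run to 1
  Position 6 ('b'): new char, reset run to 1
  Position 7 ('b'): continues run of 'b', length=2
  Position 8 ('b'): continues run of 'b', length=3
Longest run: 'c' with length 3

3


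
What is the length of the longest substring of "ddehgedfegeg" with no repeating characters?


Input: "ddehgedfegeg"
Sliding window (track last position of each char):
  Position 0 ('d'): window [0,0] length 1 -- new best
  Position 1 ('d'): repeat (last at 0), move window start to 1
  Position 1 ('d'): window [1,1] length 1
  Position 2 ('e'): window [1,2] length 2 -- new best
  Position 3 ('h'): window [1,3] length 3 -- new best
  Position 4 ('g'): window [1,4] length 4 -- new best
  Position 5 ('e'): repeat (last at 2), move window start to 3
  Position 5 ('e'): window [3,5] length 3
  Position 6 ('d'): window [3,6] length 4
  Position 7 ('f'): window [3,7] length 5 -- new best
  Position 8 ('e'): repeat (last at 5), move window start to 6
  Position 8 ('e'): window [6,8] length 3
  Position 9 ('g'): window [6,9] length 4
  Position 10 ('e'): repeat (last at 8), move window start to 9
  Position 10 ('e'): window [9,10] length 2
  Position 11 ('g'): repeat (last at 9), move window start to 10
  Position 11 ('g'): window [10,11] length 2
Longest substring with no repeats: "hgedf" with length 5

5


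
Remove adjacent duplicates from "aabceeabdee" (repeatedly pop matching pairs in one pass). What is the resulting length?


Input: aabceeabdee
Stack-based adjacent duplicate removal:
  Read 'a': push. Stack: a
  Read 'a': matches stack top 'a' => pop. Stack: (empty)
  Read 'b': push. Stack: b
  Read 'c': push. Stack: bc
  Read 'e': push. Stack: bce
  Read 'e': matches stack top 'e' => pop. Stack: bc
  Read 'a': push. Stack: bca
  Read 'b': push. Stack: bcab
  Read 'd': push. Stack: bcabd
  Read 'e': push. Stack: bcabde
  Read 'e': matches stack top 'e' => pop. Stack: bcabd
Final stack: "bcabd" (length 5)

5


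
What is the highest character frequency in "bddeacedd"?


Input: bddeacedd
Character counts:
  'a': 1
  'b': 1
  'c': 1
  'd': 4
  'e': 2
Maximum frequency: 4

4


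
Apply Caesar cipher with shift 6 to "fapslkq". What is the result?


Caesar cipher: shift "fapslkq" by 6
  'f' (pos 5) + 6 = pos 11 = 'l'
  'a' (pos 0) + 6 = pos 6 = 'g'
  'p' (pos 15) + 6 = pos 21 = 'v'
  's' (pos 18) + 6 = pos 24 = 'y'
  'l' (pos 11) + 6 = pos 17 = 'r'
  'k' (pos 10) + 6 = pos 16 = 'q'
  'q' (pos 16) + 6 = pos 22 = 'w'
Result: lgvyrqw

lgvyrqw


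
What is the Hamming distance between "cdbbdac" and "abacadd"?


Comparing "cdbbdac" and "abacadd" position by position:
  Position 0: 'c' vs 'a' => differ
  Position 1: 'd' vs 'b' => differ
  Position 2: 'b' vs 'a' => differ
  Position 3: 'b' vs 'c' => differ
  Position 4: 'd' vs 'a' => differ
  Position 5: 'a' vs 'd' => differ
  Position 6: 'c' vs 'd' => differ
Total differences (Hamming distance): 7

7


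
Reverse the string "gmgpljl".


Input: gmgpljl
Reading characters right to left:
  Position 6: 'l'
  Position 5: 'j'
  Position 4: 'l'
  Position 3: 'p'
  Position 2: 'g'
  Position 1: 'm'
  Position 0: 'g'
Reversed: ljlpgmg

ljlpgmg


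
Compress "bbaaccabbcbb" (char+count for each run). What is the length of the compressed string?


Input: bbaaccabbcbb
Runs:
  'b' x 2 => "b2"
  'a' x 2 => "a2"
  'c' x 2 => "c2"
  'a' x 1 => "a1"
  'b' x 2 => "b2"
  'c' x 1 => "c1"
  'b' x 2 => "b2"
Compressed: "b2a2c2a1b2c1b2"
Compressed length: 14

14


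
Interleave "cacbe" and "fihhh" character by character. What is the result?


Interleaving "cacbe" and "fihhh":
  Position 0: 'c' from first, 'f' from second => "cf"
  Position 1: 'a' from first, 'i' from second => "ai"
  Position 2: 'c' from first, 'h' from second => "ch"
  Position 3: 'b' from first, 'h' from second => "bh"
  Position 4: 'e' from first, 'h' from second => "eh"
Result: cfaichbheh

cfaichbheh


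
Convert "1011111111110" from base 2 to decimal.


Input: "1011111111110" in base 2
Positional expansion:
  Digit '1' (value 1) x 2^12 = 4096
  Digit '0' (value 0) x 2^11 = 0
  Digit '1' (value 1) x 2^10 = 1024
  Digit '1' (value 1) x 2^9 = 512
  Digit '1' (value 1) x 2^8 = 256
  Digit '1' (value 1) x 2^7 = 128
  Digit '1' (value 1) x 2^6 = 64
  Digit '1' (value 1) x 2^5 = 32
  Digit '1' (value 1) x 2^4 = 16
  Digit '1' (value 1) x 2^3 = 8
  Digit '1' (value 1) x 2^2 = 4
  Digit '1' (value 1) x 2^1 = 2
  Digit '0' (value 0) x 2^0 = 0
Sum = 6142

6142


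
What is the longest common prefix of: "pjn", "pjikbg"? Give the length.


Words: pjn, pjikbg
  Position 0: all 'p' => match
  Position 1: all 'j' => match
  Position 2: ('n', 'i') => mismatch, stop
LCP = "pj" (length 2)

2


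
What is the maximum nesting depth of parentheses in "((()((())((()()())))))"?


Input: "((()((())((()()())))))"
Tracking depth:
  Position 0 '(': depth becomes 1
  Position 1 '(': depth becomes 2
  Position 2 '(': depth becomes 3
  Position 3 ')': depth becomes 2
  Position 4 '(': depth becomes 3
  Position 5 '(': depth becomes 4
  Position 6 '(': depth becomes 5
  Position 7 ')': depth becomes 4
  Position 8 ')': depth becomes 3
  Position 9 '(': depth becomes 4
  Position 10 '(': depth becomes 5
  Position 11 '(': depth becomes 6
  Position 12 ')': depth becomes 5
  Position 13 '(': depth becomes 6
  Position 14 ')': depth becomes 5
  Position 15 '(': depth becomes 6
  Position 16 ')': depth becomes 5
  Position 17 ')': depth becomes 4
  Position 18 ')': depth becomes 3
  Position 19 ')': depth becomes 2
  Position 20 ')': depth becomes 1
  Position 21 ')': depth becomes 0
Maximum depth reached: 6

6


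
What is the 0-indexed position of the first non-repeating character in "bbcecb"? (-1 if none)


Input: bbcecb
Character frequencies:
  'b': 3
  'c': 2
  'e': 1
Scanning left to right for freq == 1:
  Position 0 ('b'): freq=3, skip
  Position 1 ('b'): freq=3, skip
  Position 2 ('c'): freq=2, skip
  Position 3 ('e'): unique! => answer = 3

3


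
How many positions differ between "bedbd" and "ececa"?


Comparing "bedbd" and "ececa" position by position:
  Position 0: 'b' vs 'e' => DIFFER
  Position 1: 'e' vs 'c' => DIFFER
  Position 2: 'd' vs 'e' => DIFFER
  Position 3: 'b' vs 'c' => DIFFER
  Position 4: 'd' vs 'a' => DIFFER
Positions that differ: 5

5


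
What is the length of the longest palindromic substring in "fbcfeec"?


Input: "fbcfeec"
Checking substrings for palindromes:
  [4:6] "ee" (len 2) => palindrome
Longest palindromic substring: "ee" with length 2

2


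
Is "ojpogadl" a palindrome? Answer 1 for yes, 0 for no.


Input: ojpogadl
Reversed: ldagopjo
  Compare pos 0 ('o') with pos 7 ('l'): MISMATCH
  Compare pos 1 ('j') with pos 6 ('d'): MISMATCH
  Compare pos 2 ('p') with pos 5 ('a'): MISMATCH
  Compare pos 3 ('o') with pos 4 ('g'): MISMATCH
Result: not a palindrome

0


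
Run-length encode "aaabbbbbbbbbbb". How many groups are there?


Input: aaabbbbbbbbbbb
Scanning for consecutive runs:
  Group 1: 'a' x 3 (positions 0-2)
  Group 2: 'b' x 11 (positions 3-13)
Total groups: 2

2


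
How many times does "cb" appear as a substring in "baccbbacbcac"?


Searching for "cb" in "baccbbacbcac"
Scanning each position:
  Position 0: "ba" => no
  Position 1: "ac" => no
  Position 2: "cc" => no
  Position 3: "cb" => MATCH
  Position 4: "bb" => no
  Position 5: "ba" => no
  Position 6: "ac" => no
  Position 7: "cb" => MATCH
  Position 8: "bc" => no
  Position 9: "ca" => no
  Position 10: "ac" => no
Total occurrences: 2

2


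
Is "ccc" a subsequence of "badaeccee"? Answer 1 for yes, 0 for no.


Check if "ccc" is a subsequence of "badaeccee"
Greedy scan:
  Position 0 ('b'): no match needed
  Position 1 ('a'): no match needed
  Position 2 ('d'): no match needed
  Position 3 ('a'): no match needed
  Position 4 ('e'): no match needed
  Position 5 ('c'): matches sub[0] = 'c'
  Position 6 ('c'): matches sub[1] = 'c'
  Position 7 ('e'): no match needed
  Position 8 ('e'): no match needed
Only matched 2/3 characters => not a subsequence

0


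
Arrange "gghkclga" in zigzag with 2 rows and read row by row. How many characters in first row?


Zigzag "gghkclga" into 2 rows:
Placing characters:
  'g' => row 0
  'g' => row 1
  'h' => row 0
  'k' => row 1
  'c' => row 0
  'l' => row 1
  'g' => row 0
  'a' => row 1
Rows:
  Row 0: "ghcg"
  Row 1: "gkla"
First row length: 4

4


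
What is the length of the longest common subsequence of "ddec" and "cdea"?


LCS of "ddec" and "cdea"
DP table:
           c    d    e    a
      0    0    0    0    0
  d   0    0    1    1    1
  d   0    0    1    1    1
  e   0    0    1    2    2
  c   0    1    1    2    2
LCS length = dp[4][4] = 2

2


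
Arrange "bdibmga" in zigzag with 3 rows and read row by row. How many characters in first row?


Zigzag "bdibmga" into 3 rows:
Placing characters:
  'b' => row 0
  'd' => row 1
  'i' => row 2
  'b' => row 1
  'm' => row 0
  'g' => row 1
  'a' => row 2
Rows:
  Row 0: "bm"
  Row 1: "dbg"
  Row 2: "ia"
First row length: 2

2


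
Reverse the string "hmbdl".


Input: hmbdl
Reading characters right to left:
  Position 4: 'l'
  Position 3: 'd'
  Position 2: 'b'
  Position 1: 'm'
  Position 0: 'h'
Reversed: ldbmh

ldbmh


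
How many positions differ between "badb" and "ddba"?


Comparing "badb" and "ddba" position by position:
  Position 0: 'b' vs 'd' => DIFFER
  Position 1: 'a' vs 'd' => DIFFER
  Position 2: 'd' vs 'b' => DIFFER
  Position 3: 'b' vs 'a' => DIFFER
Positions that differ: 4

4


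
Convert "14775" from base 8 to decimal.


Input: "14775" in base 8
Positional expansion:
  Digit '1' (value 1) x 8^4 = 4096
  Digit '4' (value 4) x 8^3 = 2048
  Digit '7' (value 7) x 8^2 = 448
  Digit '7' (value 7) x 8^1 = 56
  Digit '5' (value 5) x 8^0 = 5
Sum = 6653

6653


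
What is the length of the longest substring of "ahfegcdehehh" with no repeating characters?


Input: "ahfegcdehehh"
Sliding window (track last position of each char):
  Position 0 ('a'): window [0,0] length 1 -- new best
  Position 1 ('h'): window [0,1] length 2 -- new best
  Position 2 ('f'): window [0,2] length 3 -- new best
  Position 3 ('e'): window [0,3] length 4 -- new best
  Position 4 ('g'): window [0,4] length 5 -- new best
  Position 5 ('c'): window [0,5] length 6 -- new best
  Position 6 ('d'): window [0,6] length 7 -- new best
  Position 7 ('e'): repeat (last at 3), move window start to 4
  Position 7 ('e'): window [4,7] length 4
  Position 8 ('h'): window [4,8] length 5
  Position 9 ('e'): repeat (last at 7), move window start to 8
  Position 9 ('e'): window [8,9] length 2
  Position 10 ('h'): repeat (last at 8), move window start to 9
  Position 10 ('h'): window [9,10] length 2
  Position 11 ('h'): repeat (last at 10), move window start to 11
  Position 11 ('h'): window [11,11] length 1
Longest substring with no repeats: "ahfegcd" with length 7

7


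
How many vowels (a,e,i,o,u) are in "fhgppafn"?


Input: fhgppafn
Checking each character:
  'f' at position 0: consonant
  'h' at position 1: consonant
  'g' at position 2: consonant
  'p' at position 3: consonant
  'p' at position 4: consonant
  'a' at position 5: vowel (running total: 1)
  'f' at position 6: consonant
  'n' at position 7: consonant
Total vowels: 1

1


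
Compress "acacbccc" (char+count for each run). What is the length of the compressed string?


Input: acacbccc
Runs:
  'a' x 1 => "a1"
  'c' x 1 => "c1"
  'a' x 1 => "a1"
  'c' x 1 => "c1"
  'b' x 1 => "b1"
  'c' x 3 => "c3"
Compressed: "a1c1a1c1b1c3"
Compressed length: 12

12


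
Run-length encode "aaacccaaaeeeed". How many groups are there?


Input: aaacccaaaeeeed
Scanning for consecutive runs:
  Group 1: 'a' x 3 (positions 0-2)
  Group 2: 'c' x 3 (positions 3-5)
  Group 3: 'a' x 3 (positions 6-8)
  Group 4: 'e' x 4 (positions 9-12)
  Group 5: 'd' x 1 (positions 13-13)
Total groups: 5

5


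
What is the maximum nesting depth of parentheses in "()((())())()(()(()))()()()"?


Input: "()((())())()(()(()))()()()"
Tracking depth:
  Position 0 '(': depth becomes 1
  Position 1 ')': depth becomes 0
  Position 2 '(': depth becomes 1
  Position 3 '(': depth becomes 2
  Position 4 '(': depth becomes 3
  Position 5 ')': depth becomes 2
  Position 6 ')': depth becomes 1
  Position 7 '(': depth becomes 2
  Position 8 ')': depth becomes 1
  Position 9 ')': depth becomes 0
  Position 10 '(': depth becomes 1
  Position 11 ')': depth becomes 0
  Position 12 '(': depth becomes 1
  Position 13 '(': depth becomes 2
  Position 14 ')': depth becomes 1
  Position 15 '(': depth becomes 2
  Position 16 '(': depth becomes 3
  Position 17 ')': depth becomes 2
  Position 18 ')': depth becomes 1
  Position 19 ')': depth becomes 0
  Position 20 '(': depth becomes 1
  Position 21 ')': depth becomes 0
  Position 22 '(': depth becomes 1
  Position 23 ')': depth becomes 0
  Position 24 '(': depth becomes 1
  Position 25 ')': depth becomes 0
Maximum depth reached: 3

3


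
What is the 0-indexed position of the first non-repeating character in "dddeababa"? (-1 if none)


Input: dddeababa
Character frequencies:
  'a': 3
  'b': 2
  'd': 3
  'e': 1
Scanning left to right for freq == 1:
  Position 0 ('d'): freq=3, skip
  Position 1 ('d'): freq=3, skip
  Position 2 ('d'): freq=3, skip
  Position 3 ('e'): unique! => answer = 3

3


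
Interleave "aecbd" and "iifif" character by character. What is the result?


Interleaving "aecbd" and "iifif":
  Position 0: 'a' from first, 'i' from second => "ai"
  Position 1: 'e' from first, 'i' from second => "ei"
  Position 2: 'c' from first, 'f' from second => "cf"
  Position 3: 'b' from first, 'i' from second => "bi"
  Position 4: 'd' from first, 'f' from second => "df"
Result: aieicfbidf

aieicfbidf


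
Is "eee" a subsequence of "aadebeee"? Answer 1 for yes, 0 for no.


Check if "eee" is a subsequence of "aadebeee"
Greedy scan:
  Position 0 ('a'): no match needed
  Position 1 ('a'): no match needed
  Position 2 ('d'): no match needed
  Position 3 ('e'): matches sub[0] = 'e'
  Position 4 ('b'): no match needed
  Position 5 ('e'): matches sub[1] = 'e'
  Position 6 ('e'): matches sub[2] = 'e'
  Position 7 ('e'): no match needed
All 3 characters matched => is a subsequence

1


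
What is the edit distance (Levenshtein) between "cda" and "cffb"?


Computing edit distance: "cda" -> "cffb"
DP table:
           c    f    f    b
      0    1    2    3    4
  c   1    0    1    2    3
  d   2    1    1    2    3
  a   3    2    2    2    3
Edit distance = dp[3][4] = 3

3


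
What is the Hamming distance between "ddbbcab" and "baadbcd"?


Comparing "ddbbcab" and "baadbcd" position by position:
  Position 0: 'd' vs 'b' => differ
  Position 1: 'd' vs 'a' => differ
  Position 2: 'b' vs 'a' => differ
  Position 3: 'b' vs 'd' => differ
  Position 4: 'c' vs 'b' => differ
  Position 5: 'a' vs 'c' => differ
  Position 6: 'b' vs 'd' => differ
Total differences (Hamming distance): 7

7


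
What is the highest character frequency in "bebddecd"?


Input: bebddecd
Character counts:
  'b': 2
  'c': 1
  'd': 3
  'e': 2
Maximum frequency: 3

3


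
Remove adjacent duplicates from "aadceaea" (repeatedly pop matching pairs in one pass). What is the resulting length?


Input: aadceaea
Stack-based adjacent duplicate removal:
  Read 'a': push. Stack: a
  Read 'a': matches stack top 'a' => pop. Stack: (empty)
  Read 'd': push. Stack: d
  Read 'c': push. Stack: dc
  Read 'e': push. Stack: dce
  Read 'a': push. Stack: dcea
  Read 'e': push. Stack: dceae
  Read 'a': push. Stack: dceaea
Final stack: "dceaea" (length 6)

6


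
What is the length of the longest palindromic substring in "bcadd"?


Input: "bcadd"
Checking substrings for palindromes:
  [3:5] "dd" (len 2) => palindrome
Longest palindromic substring: "dd" with length 2

2


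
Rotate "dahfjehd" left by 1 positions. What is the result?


Input: "dahfjehd", rotate left by 1
First 1 characters: "d"
Remaining characters: "ahfjehd"
Concatenate remaining + first: "ahfjehd" + "d" = "ahfjehdd"

ahfjehdd


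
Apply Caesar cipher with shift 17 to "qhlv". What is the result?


Caesar cipher: shift "qhlv" by 17
  'q' (pos 16) + 17 = pos 7 = 'h'
  'h' (pos 7) + 17 = pos 24 = 'y'
  'l' (pos 11) + 17 = pos 2 = 'c'
  'v' (pos 21) + 17 = pos 12 = 'm'
Result: hycm

hycm


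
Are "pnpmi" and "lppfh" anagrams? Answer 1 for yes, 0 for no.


Strings: "pnpmi", "lppfh"
Sorted first:  imnpp
Sorted second: fhlpp
Differ at position 0: 'i' vs 'f' => not anagrams

0


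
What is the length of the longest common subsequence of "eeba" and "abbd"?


LCS of "eeba" and "abbd"
DP table:
           a    b    b    d
      0    0    0    0    0
  e   0    0    0    0    0
  e   0    0    0    0    0
  b   0    0    1    1    1
  a   0    1    1    1    1
LCS length = dp[4][4] = 1

1


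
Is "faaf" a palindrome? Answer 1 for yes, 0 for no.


Input: faaf
Reversed: faaf
  Compare pos 0 ('f') with pos 3 ('f'): match
  Compare pos 1 ('a') with pos 2 ('a'): match
Result: palindrome

1


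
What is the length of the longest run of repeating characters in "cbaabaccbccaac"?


Input: "cbaabaccbccaac"
Scanning for longest run:
  Position 1 ('b'): new char, reset run to 1
  Position 2 ('a'): new char, reset run to 1
  Position 3 ('a'): continues run of 'a', length=2
  Position 4 ('b'): new char, reset run to 1
  Position 5 ('a'): new char, reset run to 1
  Position 6 ('c'): new char, reset run to 1
  Position 7 ('c'): continues run of 'c', length=2
  Position 8 ('b'): new char, reset run to 1
  Position 9 ('c'): new char, reset run to 1
  Position 10 ('c'): continues run of 'c', length=2
  Position 11 ('a'): new char, reset run to 1
  Position 12 ('a'): continues run of 'a', length=2
  Position 13 ('c'): new char, reset run to 1
Longest run: 'a' with length 2

2


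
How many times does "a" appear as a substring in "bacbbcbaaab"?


Searching for "a" in "bacbbcbaaab"
Scanning each position:
  Position 0: "b" => no
  Position 1: "a" => MATCH
  Position 2: "c" => no
  Position 3: "b" => no
  Position 4: "b" => no
  Position 5: "c" => no
  Position 6: "b" => no
  Position 7: "a" => MATCH
  Position 8: "a" => MATCH
  Position 9: "a" => MATCH
  Position 10: "b" => no
Total occurrences: 4

4


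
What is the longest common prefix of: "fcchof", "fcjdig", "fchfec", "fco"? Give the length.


Words: fcchof, fcjdig, fchfec, fco
  Position 0: all 'f' => match
  Position 1: all 'c' => match
  Position 2: ('c', 'j', 'h', 'o') => mismatch, stop
LCP = "fc" (length 2)

2
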